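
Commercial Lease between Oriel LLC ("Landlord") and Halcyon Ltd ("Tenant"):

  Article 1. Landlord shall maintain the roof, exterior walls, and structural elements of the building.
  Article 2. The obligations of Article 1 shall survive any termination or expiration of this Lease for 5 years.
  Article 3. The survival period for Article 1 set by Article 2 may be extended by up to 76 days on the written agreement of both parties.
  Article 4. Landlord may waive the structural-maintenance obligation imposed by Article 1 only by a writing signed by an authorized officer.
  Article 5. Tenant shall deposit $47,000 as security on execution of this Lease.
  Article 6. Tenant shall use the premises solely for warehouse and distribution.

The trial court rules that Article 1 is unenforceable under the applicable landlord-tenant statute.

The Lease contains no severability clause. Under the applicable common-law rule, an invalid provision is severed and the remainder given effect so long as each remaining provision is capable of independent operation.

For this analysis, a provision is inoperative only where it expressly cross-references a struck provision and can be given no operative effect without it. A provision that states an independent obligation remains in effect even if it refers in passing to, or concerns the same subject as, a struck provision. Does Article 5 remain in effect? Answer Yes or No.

Yes

Article 1 is struck. Article 2 has no operative effect of its own apart from Article 1 and is therefore inoperative. The only function of Article 4 is the waiver condition for Article 1, so it cannot stand once Article 1 is removed. Article 3 does nothing except set the extension of the survival period for Article 1 by reference to Article 2; with Article 2 gone it has no independent effect and is inoperative. Under the stated default rule, only provisions that cannot operate independently fall away; the rest are enforced. Article 5 and Article 6 remain in effect. Article 5 is among the surviving provisions, so the answer is yes.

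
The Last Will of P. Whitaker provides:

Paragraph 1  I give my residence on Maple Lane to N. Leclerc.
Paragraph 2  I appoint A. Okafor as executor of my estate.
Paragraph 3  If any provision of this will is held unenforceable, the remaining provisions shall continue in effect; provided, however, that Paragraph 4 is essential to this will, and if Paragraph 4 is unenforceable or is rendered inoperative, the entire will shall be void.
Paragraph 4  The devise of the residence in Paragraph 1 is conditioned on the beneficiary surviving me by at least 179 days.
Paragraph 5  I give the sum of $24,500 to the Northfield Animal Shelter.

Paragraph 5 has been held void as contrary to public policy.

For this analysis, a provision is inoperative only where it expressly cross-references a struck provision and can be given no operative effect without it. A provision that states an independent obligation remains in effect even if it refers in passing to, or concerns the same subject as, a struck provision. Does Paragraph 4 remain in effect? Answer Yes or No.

Paragraph 5 is struck. Nothing else in the will is defined by reference to Paragraph 5. Paragraph 3 makes Paragraph 4 an essential term, but Paragraph 4 is unaffected, so the severability proviso in Paragraph 3 preserves the remaining provisions. The provisions still in force are Paragraph 1, Paragraph 2, Paragraph 3, and Paragraph 4. Paragraph 4 is among the surviving provisions, so the answer is yes.

Yes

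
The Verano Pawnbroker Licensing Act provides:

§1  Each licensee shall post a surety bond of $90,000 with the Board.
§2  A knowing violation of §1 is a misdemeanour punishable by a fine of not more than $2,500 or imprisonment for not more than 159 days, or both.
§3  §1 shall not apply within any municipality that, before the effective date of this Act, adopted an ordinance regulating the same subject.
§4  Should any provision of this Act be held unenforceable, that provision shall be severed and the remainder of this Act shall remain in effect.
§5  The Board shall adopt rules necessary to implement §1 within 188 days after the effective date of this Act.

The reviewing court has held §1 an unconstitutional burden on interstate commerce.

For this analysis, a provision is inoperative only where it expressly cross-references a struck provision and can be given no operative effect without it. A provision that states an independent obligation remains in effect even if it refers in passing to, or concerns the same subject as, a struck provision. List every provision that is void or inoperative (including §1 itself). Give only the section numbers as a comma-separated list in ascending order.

§1 is struck. The only function of §2 is the criminal penalty for violating §1, so it cannot stand once §1 is removed. §3 has no operative effect of its own apart from §1 and is therefore inoperative. §5 has no operative effect of its own apart from §1 and is therefore inoperative. §4 is a severability clause and preserves every provision that can still be given independent effect. Only §4 remains in effect.

1, 2, 3, 5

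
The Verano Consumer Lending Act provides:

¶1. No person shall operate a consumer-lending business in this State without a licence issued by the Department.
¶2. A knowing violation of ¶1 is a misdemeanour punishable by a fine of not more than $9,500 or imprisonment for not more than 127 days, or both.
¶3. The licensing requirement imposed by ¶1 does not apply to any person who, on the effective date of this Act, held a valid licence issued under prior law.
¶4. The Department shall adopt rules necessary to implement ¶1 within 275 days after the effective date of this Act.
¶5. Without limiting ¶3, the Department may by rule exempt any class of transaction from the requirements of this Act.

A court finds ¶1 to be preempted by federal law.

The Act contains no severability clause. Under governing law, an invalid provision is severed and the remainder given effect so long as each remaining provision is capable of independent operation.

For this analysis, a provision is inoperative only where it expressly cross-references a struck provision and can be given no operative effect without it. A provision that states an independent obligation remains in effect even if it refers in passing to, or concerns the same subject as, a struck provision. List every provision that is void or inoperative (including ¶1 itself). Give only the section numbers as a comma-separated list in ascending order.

¶1 is struck. ¶2 operates only by reference to ¶1, so it falls with ¶1. ¶3 merely fixes the grandfather exemption from ¶1; with ¶1 gone it has nothing to operate on and falls away. ¶4 merely fixes the rulemaking mandate for ¶1; with ¶1 gone it has nothing to operate on and falls away. ¶5 mentions ¶3 but its own obligation stands independently of ¶3, so ¶5 is not affected. With no severability clause, the stated default rule severs what cannot stand and enforces each remaining provision that can operate on its own. Only ¶5 remains in effect.

1, 2, 3, 4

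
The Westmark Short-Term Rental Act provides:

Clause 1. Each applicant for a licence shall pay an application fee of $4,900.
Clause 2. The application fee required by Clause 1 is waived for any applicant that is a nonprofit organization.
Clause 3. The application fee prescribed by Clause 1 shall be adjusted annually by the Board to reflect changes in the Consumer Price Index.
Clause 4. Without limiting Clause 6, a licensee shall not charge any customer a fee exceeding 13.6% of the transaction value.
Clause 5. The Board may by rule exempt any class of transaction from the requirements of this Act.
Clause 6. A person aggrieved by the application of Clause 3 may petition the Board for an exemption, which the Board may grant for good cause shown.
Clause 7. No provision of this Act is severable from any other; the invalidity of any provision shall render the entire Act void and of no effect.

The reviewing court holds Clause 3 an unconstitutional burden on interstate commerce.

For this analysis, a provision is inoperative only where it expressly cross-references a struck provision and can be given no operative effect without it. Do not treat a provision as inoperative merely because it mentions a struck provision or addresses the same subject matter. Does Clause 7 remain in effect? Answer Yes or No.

Clause 3 is struck. Clause 6 merely fixes the exemption procedure for Clause 3; with Clause 3 gone it has nothing to operate on and falls away. Clause 7 provides that the Act is not severable, so the invalidity of any one provision voids the entire Act. No provision of the Act survives. Clause 7 is among the inoperative provisions, so the answer is no.

No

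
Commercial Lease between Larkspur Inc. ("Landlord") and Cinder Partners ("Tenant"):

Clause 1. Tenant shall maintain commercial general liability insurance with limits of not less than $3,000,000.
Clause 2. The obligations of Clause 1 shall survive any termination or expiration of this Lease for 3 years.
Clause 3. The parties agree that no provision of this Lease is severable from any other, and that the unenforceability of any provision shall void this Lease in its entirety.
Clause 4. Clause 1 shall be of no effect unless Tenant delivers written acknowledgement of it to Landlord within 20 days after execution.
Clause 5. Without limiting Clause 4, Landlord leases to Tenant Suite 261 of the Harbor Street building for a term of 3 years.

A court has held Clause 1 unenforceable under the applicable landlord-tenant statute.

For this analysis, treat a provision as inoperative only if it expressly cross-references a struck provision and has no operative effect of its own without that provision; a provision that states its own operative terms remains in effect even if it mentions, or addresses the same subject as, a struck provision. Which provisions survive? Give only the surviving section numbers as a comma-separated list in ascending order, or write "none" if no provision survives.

Clause 1 is struck. The only function of Clause 2 is the survival period for Clause 1, so it cannot stand once Clause 1 is removed. Clause 4 has no operative effect of its own apart from Clause 1 and is therefore inoperative. Clause 3 provides that the Lease is not severable, so the invalidity of any one provision voids the entire Lease. No provision of the Lease survives.

none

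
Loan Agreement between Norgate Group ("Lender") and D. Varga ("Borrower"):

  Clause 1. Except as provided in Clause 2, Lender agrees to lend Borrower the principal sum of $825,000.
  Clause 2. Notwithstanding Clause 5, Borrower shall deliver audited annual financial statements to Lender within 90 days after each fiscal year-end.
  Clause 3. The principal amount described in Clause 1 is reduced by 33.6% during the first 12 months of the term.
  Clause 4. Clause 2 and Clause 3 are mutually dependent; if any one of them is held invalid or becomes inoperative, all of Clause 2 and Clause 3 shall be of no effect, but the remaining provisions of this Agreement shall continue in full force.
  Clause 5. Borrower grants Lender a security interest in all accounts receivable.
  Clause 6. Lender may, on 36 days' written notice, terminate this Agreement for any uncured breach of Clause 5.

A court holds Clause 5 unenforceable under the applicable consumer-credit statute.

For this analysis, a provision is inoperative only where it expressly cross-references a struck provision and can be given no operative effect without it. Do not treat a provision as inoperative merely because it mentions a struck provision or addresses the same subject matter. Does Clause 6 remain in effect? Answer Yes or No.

Clause 5 is struck. Clause 6 operates only by reference to Clause 5, so it falls with Clause 5. Clause 2 mentions Clause 5 but its own obligation stands independently of Clause 5, so Clause 2 is not affected. Clause 4 ties Clause 2 and Clause 3 together, but none of those is affected here; the remaining provisions continue in force under Clause 4. That leaves Clause 1, Clause 2, Clause 3, and Clause 4 in effect. Clause 6 is among the inoperative provisions, so the answer is no.

No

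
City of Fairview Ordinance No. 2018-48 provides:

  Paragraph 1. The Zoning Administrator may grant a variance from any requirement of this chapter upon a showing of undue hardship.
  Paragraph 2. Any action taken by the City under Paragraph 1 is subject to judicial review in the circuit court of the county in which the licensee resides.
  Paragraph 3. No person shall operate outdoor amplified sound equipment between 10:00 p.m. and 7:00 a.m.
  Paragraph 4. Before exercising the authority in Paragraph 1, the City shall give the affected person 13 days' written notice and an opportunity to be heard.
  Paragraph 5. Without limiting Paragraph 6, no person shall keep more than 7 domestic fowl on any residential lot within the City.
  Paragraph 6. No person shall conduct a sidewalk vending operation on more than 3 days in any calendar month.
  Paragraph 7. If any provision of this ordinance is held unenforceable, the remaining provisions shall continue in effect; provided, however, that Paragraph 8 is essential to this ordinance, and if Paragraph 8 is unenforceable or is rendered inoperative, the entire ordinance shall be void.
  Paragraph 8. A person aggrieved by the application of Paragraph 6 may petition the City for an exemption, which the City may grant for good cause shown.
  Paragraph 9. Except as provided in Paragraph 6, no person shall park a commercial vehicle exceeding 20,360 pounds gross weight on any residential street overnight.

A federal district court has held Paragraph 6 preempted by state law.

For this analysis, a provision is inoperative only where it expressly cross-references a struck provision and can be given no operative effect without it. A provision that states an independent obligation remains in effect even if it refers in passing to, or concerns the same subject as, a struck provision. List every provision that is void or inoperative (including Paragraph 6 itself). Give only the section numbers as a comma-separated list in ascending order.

Paragraph 6 is struck. The only function of Paragraph 8 is the exemption procedure for Paragraph 6, so it cannot stand once Paragraph 6 is removed. Paragraph 7 makes Paragraph 8 an essential term, and Paragraph 8 has been rendered inoperative by the cascade; under Paragraph 7, the entire ordinance is therefore void. No provision of the ordinance survives.

1, 2, 3, 4, 5, 6, 7, 8, 9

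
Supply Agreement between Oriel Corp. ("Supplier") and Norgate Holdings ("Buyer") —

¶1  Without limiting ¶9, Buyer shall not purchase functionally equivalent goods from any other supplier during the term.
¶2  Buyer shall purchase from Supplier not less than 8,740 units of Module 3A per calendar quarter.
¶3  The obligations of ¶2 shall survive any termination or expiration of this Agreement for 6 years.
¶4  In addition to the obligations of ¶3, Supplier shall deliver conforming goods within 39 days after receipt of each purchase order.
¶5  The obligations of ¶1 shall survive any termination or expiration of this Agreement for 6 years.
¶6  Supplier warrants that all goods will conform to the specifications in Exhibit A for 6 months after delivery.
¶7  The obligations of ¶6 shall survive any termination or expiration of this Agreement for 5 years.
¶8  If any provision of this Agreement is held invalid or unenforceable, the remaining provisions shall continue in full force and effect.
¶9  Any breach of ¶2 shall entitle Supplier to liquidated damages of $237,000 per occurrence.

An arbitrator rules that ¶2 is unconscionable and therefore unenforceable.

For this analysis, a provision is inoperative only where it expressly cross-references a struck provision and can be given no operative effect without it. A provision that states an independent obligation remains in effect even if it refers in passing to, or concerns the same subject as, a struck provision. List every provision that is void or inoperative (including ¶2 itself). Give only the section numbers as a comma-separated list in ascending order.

2, 3, 9

¶2 is struck. ¶3 has no operative effect of its own apart from ¶2 and is therefore inoperative. ¶9 does nothing except set the liquidated-damages amount by reference to ¶2; with ¶2 gone it has no independent effect and is inoperative. ¶4 mentions ¶3 but its own obligation stands independently of ¶3, so ¶4 is not affected. Although ¶1 refers to ¶9, its operative terms do not depend on ¶9, so it remains in effect. ¶8 is a severability clause and preserves every provision that can still be given independent effect. That leaves ¶1, ¶4, ¶5, ¶6, ¶7, and ¶8 in effect.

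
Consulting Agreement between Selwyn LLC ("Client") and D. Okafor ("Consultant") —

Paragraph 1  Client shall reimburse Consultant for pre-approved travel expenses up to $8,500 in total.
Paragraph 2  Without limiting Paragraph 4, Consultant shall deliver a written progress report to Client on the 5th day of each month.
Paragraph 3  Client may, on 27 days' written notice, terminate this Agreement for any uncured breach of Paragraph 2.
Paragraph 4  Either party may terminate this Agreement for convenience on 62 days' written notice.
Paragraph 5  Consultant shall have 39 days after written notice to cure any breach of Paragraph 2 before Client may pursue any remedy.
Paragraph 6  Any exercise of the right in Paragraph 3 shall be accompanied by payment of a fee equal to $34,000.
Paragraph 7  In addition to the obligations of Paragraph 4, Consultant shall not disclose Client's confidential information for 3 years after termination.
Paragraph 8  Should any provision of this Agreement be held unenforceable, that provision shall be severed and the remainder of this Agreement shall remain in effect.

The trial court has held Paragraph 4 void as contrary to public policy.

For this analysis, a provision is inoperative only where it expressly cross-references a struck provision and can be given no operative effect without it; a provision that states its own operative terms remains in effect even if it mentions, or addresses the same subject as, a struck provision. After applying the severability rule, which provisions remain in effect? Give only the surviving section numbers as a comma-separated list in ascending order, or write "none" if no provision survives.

1, 2, 3, 5, 6, 7, 8

Paragraph 4 is struck. Paragraph 2 mentions Paragraph 4 but its own obligation stands independently of Paragraph 4, so Paragraph 2 is not affected. Although Paragraph 7 refers to Paragraph 4, its operative terms do not depend on Paragraph 4, so it remains in effect. Nothing else in the Agreement is defined by reference to Paragraph 4. Under the severability clause in Paragraph 8, the remaining provisions continue in force. Paragraph 1, Paragraph 2, Paragraph 3, Paragraph 5, Paragraph 6, Paragraph 7, and Paragraph 8 remain in effect.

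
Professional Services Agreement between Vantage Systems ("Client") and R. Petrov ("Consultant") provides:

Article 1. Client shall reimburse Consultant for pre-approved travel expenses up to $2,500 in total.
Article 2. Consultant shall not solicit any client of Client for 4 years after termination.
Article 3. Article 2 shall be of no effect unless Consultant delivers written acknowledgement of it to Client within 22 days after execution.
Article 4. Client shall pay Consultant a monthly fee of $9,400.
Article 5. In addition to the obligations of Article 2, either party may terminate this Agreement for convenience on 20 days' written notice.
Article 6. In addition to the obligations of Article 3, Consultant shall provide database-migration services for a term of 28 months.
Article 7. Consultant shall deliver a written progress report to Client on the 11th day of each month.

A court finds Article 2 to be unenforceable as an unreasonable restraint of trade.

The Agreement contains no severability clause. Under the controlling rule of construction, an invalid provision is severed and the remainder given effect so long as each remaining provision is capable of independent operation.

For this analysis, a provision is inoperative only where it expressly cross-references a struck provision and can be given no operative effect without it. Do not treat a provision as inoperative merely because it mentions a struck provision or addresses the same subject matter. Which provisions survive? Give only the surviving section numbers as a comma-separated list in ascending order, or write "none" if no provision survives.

1, 4, 5, 6, 7

Article 2 is struck. The only function of Article 3 is the acknowledgement condition for Article 2, so it cannot stand once Article 2 is removed. Although Article 5 refers to Article 2, its operative terms do not depend on Article 2, so it remains in effect. Although Article 6 refers to Article 3, its operative terms do not depend on Article 3, so it remains in effect. Under the stated default rule, only provisions that cannot operate independently fall away; the rest are enforced. That leaves Article 1, Article 4, Article 5, Article 6, and Article 7 in effect.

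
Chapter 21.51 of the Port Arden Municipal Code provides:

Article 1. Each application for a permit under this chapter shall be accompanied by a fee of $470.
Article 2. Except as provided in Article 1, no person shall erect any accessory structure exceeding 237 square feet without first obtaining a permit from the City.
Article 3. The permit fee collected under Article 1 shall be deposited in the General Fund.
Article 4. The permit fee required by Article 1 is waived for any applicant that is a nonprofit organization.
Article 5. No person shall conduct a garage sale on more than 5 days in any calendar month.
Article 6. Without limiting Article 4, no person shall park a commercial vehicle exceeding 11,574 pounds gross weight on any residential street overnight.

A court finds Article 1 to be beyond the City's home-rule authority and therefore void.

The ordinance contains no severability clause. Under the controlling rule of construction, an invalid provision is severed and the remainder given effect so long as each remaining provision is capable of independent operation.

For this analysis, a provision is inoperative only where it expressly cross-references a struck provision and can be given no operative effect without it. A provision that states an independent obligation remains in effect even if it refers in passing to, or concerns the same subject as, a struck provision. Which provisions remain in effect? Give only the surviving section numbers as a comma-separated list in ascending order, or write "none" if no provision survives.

Article 1 is struck. The whole of Article 3 is the disposition of the permit fee, defined by reference to Article 1, so Article 3 cannot stand once Article 1 is removed. The whole of Article 4 is the nonprofit waiver of the permit fee, defined by reference to Article 1, so Article 4 cannot stand once Article 1 is removed. Although Article 2 refers to Article 1, its operative terms do not depend on Article 1, so it remains in effect. Although Article 6 refers to Article 4, its operative terms do not depend on Article 4, so it remains in effect. With no severability clause, the stated default rule severs what cannot stand and enforces each remaining provision that can operate on its own. Article 2, Article 5, and Article 6 remain in effect.

2, 5, 6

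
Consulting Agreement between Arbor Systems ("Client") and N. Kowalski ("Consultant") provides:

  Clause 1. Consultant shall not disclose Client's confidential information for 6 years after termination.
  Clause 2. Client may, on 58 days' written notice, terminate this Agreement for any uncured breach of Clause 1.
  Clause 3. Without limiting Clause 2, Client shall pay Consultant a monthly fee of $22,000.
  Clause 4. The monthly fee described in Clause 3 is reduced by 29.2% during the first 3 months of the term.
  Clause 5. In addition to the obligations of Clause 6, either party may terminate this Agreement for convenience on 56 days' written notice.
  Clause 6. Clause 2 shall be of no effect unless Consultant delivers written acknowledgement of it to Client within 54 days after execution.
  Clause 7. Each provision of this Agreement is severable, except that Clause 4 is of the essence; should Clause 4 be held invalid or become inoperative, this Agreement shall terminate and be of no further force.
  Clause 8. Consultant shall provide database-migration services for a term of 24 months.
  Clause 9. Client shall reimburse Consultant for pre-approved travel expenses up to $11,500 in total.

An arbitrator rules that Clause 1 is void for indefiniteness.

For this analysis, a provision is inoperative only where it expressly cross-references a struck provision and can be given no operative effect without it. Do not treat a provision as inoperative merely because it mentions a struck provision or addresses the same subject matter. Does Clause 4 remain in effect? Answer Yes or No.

Yes

Clause 1 is struck. Clause 2 operates only by reference to Clause 1, so it falls with Clause 1. The only function of Clause 6 is the acknowledgement condition for Clause 2, so it cannot stand once Clause 2 is removed. Although Clause 5 refers to Clause 6, its operative terms do not depend on Clause 6, so it remains in effect. Although Clause 3 refers to Clause 2, its operative terms do not depend on Clause 2, so it remains in effect. Clause 7 makes Clause 4 an essential term, but Clause 4 is unaffected, so the severability proviso in Clause 7 preserves the remaining provisions. The provisions still in force are Clause 3, Clause 4, Clause 5, Clause 7, Clause 8, and Clause 9. Clause 4 is among the surviving provisions, so the answer is yes.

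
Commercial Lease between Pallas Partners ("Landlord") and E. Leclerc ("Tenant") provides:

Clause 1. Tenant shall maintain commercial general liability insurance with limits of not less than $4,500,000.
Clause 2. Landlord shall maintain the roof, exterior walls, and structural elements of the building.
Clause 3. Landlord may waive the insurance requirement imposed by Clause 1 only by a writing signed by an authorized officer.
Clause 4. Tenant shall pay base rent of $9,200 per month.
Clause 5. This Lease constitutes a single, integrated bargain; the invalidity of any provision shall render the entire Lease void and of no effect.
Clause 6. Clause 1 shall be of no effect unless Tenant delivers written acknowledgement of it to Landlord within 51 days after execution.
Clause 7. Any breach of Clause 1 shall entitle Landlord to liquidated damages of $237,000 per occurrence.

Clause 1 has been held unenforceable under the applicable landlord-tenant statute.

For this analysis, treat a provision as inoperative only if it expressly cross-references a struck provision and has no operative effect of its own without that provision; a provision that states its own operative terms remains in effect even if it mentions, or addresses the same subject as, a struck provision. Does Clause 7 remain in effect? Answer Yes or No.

No

Clause 1 is struck. Clause 3 operates only by reference to Clause 1, so it falls with Clause 1. Clause 6 operates only by reference to Clause 1, so it falls with Clause 1. The whole of Clause 7 is the liquidated-damages amount, defined by reference to Clause 1, so Clause 7 cannot stand once Clause 1 is removed. Clause 5 provides that the Lease is not severable, so the invalidity of any one provision voids the entire Lease. No provision of the Lease survives. Clause 7 is among the inoperative provisions, so the answer is no.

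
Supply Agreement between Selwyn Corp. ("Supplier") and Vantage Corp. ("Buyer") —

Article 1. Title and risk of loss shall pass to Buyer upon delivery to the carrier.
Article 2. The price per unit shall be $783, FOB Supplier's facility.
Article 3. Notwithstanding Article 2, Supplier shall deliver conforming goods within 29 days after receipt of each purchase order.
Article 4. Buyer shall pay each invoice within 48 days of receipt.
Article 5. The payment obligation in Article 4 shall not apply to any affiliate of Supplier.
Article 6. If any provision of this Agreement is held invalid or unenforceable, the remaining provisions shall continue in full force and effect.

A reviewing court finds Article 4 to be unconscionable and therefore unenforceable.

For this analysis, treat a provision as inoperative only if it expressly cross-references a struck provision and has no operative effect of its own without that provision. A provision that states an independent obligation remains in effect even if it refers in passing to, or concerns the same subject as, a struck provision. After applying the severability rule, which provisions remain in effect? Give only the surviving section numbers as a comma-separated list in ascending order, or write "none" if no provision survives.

1, 2, 3, 6

Article 4 is struck. Article 5 has no operative effect of its own apart from Article 4 and is therefore inoperative. Under the severability clause in Article 6, the remaining provisions continue in force. Article 1, Article 2, Article 3, and Article 6 remain in effect.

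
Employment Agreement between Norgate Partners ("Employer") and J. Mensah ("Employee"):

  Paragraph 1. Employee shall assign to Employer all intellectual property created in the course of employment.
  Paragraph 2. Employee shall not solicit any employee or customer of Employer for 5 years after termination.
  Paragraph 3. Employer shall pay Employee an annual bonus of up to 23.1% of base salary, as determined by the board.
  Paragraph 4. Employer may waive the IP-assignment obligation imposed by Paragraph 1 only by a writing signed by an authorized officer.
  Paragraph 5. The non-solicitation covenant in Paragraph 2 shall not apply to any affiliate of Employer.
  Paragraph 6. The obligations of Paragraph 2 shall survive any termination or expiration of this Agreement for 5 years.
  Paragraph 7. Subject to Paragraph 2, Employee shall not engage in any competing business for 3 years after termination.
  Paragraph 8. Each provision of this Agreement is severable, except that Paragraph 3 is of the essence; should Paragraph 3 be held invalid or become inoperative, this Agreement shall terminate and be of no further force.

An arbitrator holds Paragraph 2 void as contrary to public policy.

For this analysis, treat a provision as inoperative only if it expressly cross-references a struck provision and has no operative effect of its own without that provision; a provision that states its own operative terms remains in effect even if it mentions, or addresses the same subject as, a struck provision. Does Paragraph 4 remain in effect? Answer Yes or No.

Paragraph 2 is struck. Paragraph 5 operates only by reference to Paragraph 2, so it falls with Paragraph 2. Paragraph 6 merely fixes the survival period for Paragraph 2; with Paragraph 2 gone it has nothing to operate on and falls away. Paragraph 7 mentions Paragraph 2 but its own obligation stands independently of Paragraph 2, so Paragraph 7 is not affected. Paragraph 8 makes Paragraph 3 an essential term, but Paragraph 3 is unaffected, so the severability proviso in Paragraph 8 preserves the remaining provisions. Paragraph 1, Paragraph 3, Paragraph 4, Paragraph 7, and Paragraph 8 remain in effect. Paragraph 4 is among the surviving provisions, so the answer is yes.

Yes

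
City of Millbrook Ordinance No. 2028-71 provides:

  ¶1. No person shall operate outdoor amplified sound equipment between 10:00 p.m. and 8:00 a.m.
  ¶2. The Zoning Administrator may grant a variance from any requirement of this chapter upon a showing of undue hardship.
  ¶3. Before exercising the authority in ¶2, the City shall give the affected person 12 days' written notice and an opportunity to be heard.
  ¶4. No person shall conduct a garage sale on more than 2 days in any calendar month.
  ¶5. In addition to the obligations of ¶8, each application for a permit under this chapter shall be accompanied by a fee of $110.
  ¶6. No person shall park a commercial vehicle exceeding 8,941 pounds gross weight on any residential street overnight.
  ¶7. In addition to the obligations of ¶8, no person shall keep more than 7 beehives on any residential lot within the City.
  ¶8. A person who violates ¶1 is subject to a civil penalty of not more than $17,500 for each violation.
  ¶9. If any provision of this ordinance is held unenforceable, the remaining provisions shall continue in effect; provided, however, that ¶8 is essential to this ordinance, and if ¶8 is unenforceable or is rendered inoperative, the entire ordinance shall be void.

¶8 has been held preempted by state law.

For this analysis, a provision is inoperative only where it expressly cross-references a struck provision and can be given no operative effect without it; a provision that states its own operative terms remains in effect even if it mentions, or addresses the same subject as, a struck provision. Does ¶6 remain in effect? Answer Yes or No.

No

¶8 is struck. No other provision's operative terms depend on ¶8. ¶9 makes ¶8 an essential term, and ¶8 is the provision held invalid; under ¶9, the entire ordinance is therefore void. No provision of the ordinance survives. ¶6 is among the inoperative provisions, so the answer is no.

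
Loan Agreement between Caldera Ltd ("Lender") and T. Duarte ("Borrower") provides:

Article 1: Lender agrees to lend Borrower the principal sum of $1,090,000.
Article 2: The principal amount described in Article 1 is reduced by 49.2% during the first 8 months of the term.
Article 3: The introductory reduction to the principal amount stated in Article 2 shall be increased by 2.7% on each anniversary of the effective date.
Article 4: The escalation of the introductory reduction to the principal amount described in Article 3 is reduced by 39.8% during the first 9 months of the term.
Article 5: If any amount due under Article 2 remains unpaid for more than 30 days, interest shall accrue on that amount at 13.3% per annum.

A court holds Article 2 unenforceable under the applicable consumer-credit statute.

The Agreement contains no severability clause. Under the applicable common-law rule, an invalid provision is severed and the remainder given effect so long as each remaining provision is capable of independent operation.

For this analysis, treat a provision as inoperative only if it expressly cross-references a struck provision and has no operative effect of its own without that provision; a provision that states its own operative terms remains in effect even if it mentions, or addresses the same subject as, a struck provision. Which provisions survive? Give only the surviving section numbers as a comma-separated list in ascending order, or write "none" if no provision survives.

Article 2 is struck. The whole of Article 3 is the escalation of the introductory reduction to the principal amount, defined by reference to Article 2, so Article 3 cannot stand once Article 2 is removed. Article 5 operates only by reference to Article 2, so it falls with Article 2. Article 4 operates only by reference to Article 3, so it falls with Article 3. With no severability clause, the stated default rule severs what cannot stand and enforces each remaining provision that can operate on its own. Only Article 1 remains in effect.

1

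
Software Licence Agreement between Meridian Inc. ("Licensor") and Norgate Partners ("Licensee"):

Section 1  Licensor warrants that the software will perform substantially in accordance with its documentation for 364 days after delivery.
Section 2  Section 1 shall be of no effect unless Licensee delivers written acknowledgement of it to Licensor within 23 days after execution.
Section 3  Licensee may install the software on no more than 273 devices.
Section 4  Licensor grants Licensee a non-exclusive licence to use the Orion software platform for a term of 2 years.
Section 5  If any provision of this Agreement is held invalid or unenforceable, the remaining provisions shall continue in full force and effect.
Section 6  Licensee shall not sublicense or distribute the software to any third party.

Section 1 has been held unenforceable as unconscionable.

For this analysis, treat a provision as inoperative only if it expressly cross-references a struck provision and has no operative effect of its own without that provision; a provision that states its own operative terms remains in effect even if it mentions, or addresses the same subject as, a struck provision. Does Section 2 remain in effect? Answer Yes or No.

Section 1 is struck. The only function of Section 2 is the acknowledgement condition for Section 1, so it cannot stand once Section 1 is removed. Under the severability clause in Section 5, the remaining provisions continue in force. The provisions still in force are Section 3, Section 4, Section 5, and Section 6. Section 2 is among the inoperative provisions, so the answer is no.

No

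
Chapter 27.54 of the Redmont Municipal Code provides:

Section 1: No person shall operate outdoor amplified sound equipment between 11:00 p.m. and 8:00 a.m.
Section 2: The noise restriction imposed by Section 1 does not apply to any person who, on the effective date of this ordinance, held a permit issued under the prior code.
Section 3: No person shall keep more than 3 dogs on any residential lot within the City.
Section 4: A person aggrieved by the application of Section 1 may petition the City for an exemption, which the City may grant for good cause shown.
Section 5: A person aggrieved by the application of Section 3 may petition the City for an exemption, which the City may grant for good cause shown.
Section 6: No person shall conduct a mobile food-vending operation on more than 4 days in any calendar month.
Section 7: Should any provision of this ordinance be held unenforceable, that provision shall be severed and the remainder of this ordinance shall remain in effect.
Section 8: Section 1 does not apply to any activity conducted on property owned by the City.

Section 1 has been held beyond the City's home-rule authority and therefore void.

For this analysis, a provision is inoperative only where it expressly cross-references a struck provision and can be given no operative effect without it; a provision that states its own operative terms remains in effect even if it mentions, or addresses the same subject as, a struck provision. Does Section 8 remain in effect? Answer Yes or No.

Section 1 is struck. The only function of Section 2 is the grandfather exemption from Section 1, so it cannot stand once Section 1 is removed. Section 4 has no operative effect of its own apart from Section 1 and is therefore inoperative. Section 8 merely fixes the public-property exemption from Section 1; with Section 1 gone it has nothing to operate on and falls away. Under the severability clause in Section 7, the remaining provisions continue in force. The provisions still in force are Section 3, Section 5, Section 6, and Section 7. Section 8 is among the inoperative provisions, so the answer is no.

No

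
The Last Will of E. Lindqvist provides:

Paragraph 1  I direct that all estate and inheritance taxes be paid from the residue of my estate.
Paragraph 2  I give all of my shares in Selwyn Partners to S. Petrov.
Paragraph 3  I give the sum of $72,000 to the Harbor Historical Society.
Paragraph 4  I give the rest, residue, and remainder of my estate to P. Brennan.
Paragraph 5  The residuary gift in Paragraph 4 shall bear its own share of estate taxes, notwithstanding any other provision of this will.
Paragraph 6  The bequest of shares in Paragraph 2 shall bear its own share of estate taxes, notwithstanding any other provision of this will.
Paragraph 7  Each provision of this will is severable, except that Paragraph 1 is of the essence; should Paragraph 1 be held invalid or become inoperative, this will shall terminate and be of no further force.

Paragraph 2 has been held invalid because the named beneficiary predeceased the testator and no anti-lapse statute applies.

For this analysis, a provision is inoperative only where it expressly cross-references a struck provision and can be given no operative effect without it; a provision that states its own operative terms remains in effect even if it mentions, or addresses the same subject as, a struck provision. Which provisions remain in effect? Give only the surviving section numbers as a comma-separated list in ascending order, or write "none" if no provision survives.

Paragraph 2 is struck. The only function of Paragraph 6 is the tax charge on Paragraph 2, so it cannot stand once Paragraph 2 is removed. Paragraph 7 makes Paragraph 1 an essential term, but Paragraph 1 is unaffected, so the severability proviso in Paragraph 7 preserves the remaining provisions. Paragraph 1, Paragraph 3, Paragraph 4, Paragraph 5, and Paragraph 7 remain in effect.

1, 3, 4, 5, 7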